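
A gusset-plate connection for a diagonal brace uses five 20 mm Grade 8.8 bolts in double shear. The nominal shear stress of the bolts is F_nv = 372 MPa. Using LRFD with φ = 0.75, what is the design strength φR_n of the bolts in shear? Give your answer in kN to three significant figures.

877 kN

A_b = π × 20² / 4 = 314.2 mm².
R_n = F_nv · A_b · n · n_s = 372 × 314.2 × 5 × 2 / 1000 = 1169 kN.
Design strength φR_n = 0.75 × 1169 = 877 kN.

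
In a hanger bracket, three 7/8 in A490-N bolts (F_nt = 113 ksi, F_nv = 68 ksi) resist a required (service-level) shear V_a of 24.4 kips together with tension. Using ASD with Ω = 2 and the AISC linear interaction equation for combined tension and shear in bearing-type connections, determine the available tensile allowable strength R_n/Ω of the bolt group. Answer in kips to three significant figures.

92 kips

A_b = π·0.875²/4 = 0.6013 in²; f_rv = 24.4 / (3 × 0.6013) = 13.53 ksi.
F'_nt = 1.3 F_nt − (Ω F_nt / F_nv) f_rv = 1.3·113 − (2·113/68)·13.53 = 101.9 ksi, capped at F_nt → F'_nt = 101.9 ksi.
R_n = F'_nt · A_b · n = 101.9 × 0.6013 × 3 = 183.9 kips.
Allowable strength R_n/Ω = 183.9 / 2 = 92 kips.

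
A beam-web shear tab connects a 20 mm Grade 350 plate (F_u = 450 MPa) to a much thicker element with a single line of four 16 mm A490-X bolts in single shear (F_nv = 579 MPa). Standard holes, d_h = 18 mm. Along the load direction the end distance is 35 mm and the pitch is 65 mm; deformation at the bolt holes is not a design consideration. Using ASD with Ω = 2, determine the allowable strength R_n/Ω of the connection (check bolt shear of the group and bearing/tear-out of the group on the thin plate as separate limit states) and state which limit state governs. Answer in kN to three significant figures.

233 kN (bolt shear governs)

Bolt shear: A_b = π·16²/4 = 201.1 mm²; R_n = 579 × 201.1 × 4 × 1 / 1000 = 465.7 kN → 465.7 / 2 = 233 kN.
Bearing (1.5 l_c t F_u ≤ 3.0 d t F_u): upper limit = 3.0·16·20·450 / 1000 = 432 kN.
  Edge l_c = 35 − 18/2 = 26 → r_n = 351 kN; interior l_c = 65 − 18 = 47 → r_n = 432 kN.
  R_n,bearing = 1·351 + 3·432 = 1647 kN → 1647 / 2 = 824 kN.
Bolt shear governs: 233 kN.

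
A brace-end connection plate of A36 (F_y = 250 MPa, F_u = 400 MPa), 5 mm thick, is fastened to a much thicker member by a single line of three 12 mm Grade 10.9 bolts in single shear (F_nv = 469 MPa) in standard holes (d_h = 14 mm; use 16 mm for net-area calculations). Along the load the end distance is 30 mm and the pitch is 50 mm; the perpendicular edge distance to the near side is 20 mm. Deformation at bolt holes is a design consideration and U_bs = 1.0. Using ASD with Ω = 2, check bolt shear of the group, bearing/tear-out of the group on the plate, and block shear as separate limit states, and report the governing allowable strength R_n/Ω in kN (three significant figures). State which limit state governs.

Bolt shear: A_b = π·12²/4 = 113.1 mm²; R_n = 469 × 113.1 × 3 × 1 / 1000 = 159.1 kN → 159.1 / 2 = 79.6 kN.
Bearing: edge l_c = 23, r_n = 55.2 kN; interior l_c = 36, r_n = 57.6 kN; R_n = 55.2 + 2·57.6 = 170.4 kN → 85.2 kN.
Block shear: A_gv = 650, A_nv = 450, A_nt = 60 mm²; R_n = min(0.6F_uA_nv, 0.6F_yA_gv) + U_bs·F_u·A_nt = 121.5 kN → 60.8 kN.
Block shear governs: 60.8 kN.

60.8 kN (block shear governs)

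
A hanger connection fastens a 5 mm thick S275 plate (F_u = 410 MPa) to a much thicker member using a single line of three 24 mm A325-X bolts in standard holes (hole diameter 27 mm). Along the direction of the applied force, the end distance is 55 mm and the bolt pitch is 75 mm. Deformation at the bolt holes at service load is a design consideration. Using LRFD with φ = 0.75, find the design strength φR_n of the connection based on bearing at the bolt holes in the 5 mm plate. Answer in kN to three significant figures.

254 kN

Per bolt r_n = 1.2 l_c t F_u ≤ 2.4 d t F_u; upper limit = 2.4 × 24 × 5 × 410 / 1000 = 118.1 kN.
Edge bolt: l_c = 55 − 27/2 = 41.5 mm → 1.2 × 41.5 × 5 × 410 / 1000 = 102.1 → r_n = 102.1 kN.
Interior bolts: l_c = 75 − 27 = 48 mm → 1.2 × 48 × 5 × 410 / 1000 = 118.1 → r_n = 118.1 kN.
R_n = 1 × 102.1 + 2 × 118.1 = 338.2 kN.
Design strength φR_n = 0.75 × 338.2 = 254 kN.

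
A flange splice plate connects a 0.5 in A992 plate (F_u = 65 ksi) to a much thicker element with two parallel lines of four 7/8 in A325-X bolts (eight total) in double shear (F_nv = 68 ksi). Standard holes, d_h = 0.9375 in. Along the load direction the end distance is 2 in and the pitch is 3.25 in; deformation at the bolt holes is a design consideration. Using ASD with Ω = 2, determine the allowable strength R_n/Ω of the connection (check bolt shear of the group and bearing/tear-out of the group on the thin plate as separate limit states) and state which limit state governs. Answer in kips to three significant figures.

264 kips (bearing governs)

Bolt shear: A_b = π·0.875²/4 = 0.6013 in²; R_n = 68 × 0.6013 × 8 × 2 = 654.2 kips → 654.2 / 2 = 327 kips.
Bearing (1.2 l_c t F_u ≤ 2.4 d t F_u): upper limit = 2.4·0.875·0.5·65 = 68.25 kips.
  Edge l_c = 2 − 0.9375/2 = 1.531 → r_n = 59.72 kips; interior l_c = 3.25 − 0.9375 = 2.312 → r_n = 68.25 kips.
  R_n,bearing = 2·59.72 + 6·68.25 = 528.9 kips → 528.9 / 2 = 264 kips.
Bearing governs: 264 kips.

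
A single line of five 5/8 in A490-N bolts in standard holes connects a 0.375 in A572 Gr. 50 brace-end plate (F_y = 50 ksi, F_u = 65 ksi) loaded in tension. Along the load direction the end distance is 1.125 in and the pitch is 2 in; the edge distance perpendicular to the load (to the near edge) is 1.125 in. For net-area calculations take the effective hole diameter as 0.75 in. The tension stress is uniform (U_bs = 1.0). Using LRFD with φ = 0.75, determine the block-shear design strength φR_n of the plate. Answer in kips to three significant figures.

Shear plane L_v = 1.125 + 4·2 = 9.125 in; A_gv = 9.125 × 0.375 = 3.422 in².
A_nv = (9.125 − 4.5·0.75) × 0.375 = 2.156 in².
A_nt = (1.125 − 0.5·0.75) × 0.375 = 0.2812 in².
0.6 F_u A_nv = 84.09 kips; 0.6 F_y A_gv = 102.7 kips → shear rupture governs the shear term.
R_n = 84.09 + 1.0 × 65 × 0.2812 = 102.4 kips.
Design strength φR_n = 0.75 × 102.4 = 76.8 kips.

76.8 kips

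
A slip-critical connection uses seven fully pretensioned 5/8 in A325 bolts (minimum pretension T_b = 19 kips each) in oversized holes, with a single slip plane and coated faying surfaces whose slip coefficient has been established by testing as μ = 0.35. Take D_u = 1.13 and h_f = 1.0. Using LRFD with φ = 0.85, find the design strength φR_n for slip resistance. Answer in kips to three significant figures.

44.7 kips

R_n = μ · D_u · h_f · T_b · n_s · n_b = 0.35 × 1.13 × 1.0 × 19 × 1 × 7 = 52.6 kips.
Design strength φR_n = 0.85 × 52.6 = 44.7 kips.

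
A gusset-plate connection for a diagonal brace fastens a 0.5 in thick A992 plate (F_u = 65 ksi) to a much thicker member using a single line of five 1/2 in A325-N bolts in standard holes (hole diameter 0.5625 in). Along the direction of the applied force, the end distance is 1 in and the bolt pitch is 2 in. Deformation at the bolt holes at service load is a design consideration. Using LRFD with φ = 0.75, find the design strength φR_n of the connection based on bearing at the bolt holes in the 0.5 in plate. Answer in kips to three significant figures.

138 kips

Per bolt r_n = 1.2 l_c t F_u ≤ 2.4 d t F_u; upper limit = 2.4 × 0.5 × 0.5 × 65 = 39 kips.
Edge bolt: l_c = 1 − 0.5625/2 = 0.7188 in → 1.2 × 0.7188 × 0.5 × 65 = 28.03 → r_n = 28.03 kips.
Interior bolts: l_c = 2 − 0.5625 = 1.438 in → 1.2 × 1.438 × 0.5 × 65 = 56.06 → r_n = 39 kips.
R_n = 1 × 28.03 + 4 × 39 = 184 kips.
Design strength φR_n = 0.75 × 184 = 138 kips.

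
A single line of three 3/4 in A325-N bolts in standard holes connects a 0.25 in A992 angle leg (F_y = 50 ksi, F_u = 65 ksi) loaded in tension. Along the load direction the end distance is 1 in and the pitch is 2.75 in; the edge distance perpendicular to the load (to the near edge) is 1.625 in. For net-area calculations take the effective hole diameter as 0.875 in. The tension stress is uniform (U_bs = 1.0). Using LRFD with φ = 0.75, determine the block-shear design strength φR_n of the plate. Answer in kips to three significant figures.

46 kips

Shear plane L_v = 1 + 2·2.75 = 6.5 in; A_gv = 6.5 × 0.25 = 1.625 in².
A_nv = (6.5 − 2.5·0.875) × 0.25 = 1.078 in².
A_nt = (1.625 − 0.5·0.875) × 0.25 = 0.2969 in².
0.6 F_u A_nv = 42.05 kips; 0.6 F_y A_gv = 48.75 kips → shear rupture governs the shear term.
R_n = 42.05 + 1.0 × 65 × 0.2969 = 61.34 kips.
Design strength φR_n = 0.75 × 61.34 = 46 kips.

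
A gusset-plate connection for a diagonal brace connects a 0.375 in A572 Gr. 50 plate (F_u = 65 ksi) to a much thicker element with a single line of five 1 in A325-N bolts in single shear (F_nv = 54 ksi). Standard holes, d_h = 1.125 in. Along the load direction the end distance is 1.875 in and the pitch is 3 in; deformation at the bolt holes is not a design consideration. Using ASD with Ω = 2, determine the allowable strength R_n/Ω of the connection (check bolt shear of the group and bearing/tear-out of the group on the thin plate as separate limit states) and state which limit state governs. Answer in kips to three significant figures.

Bolt shear: A_b = π·1²/4 = 0.7854 in²; R_n = 54 × 0.7854 × 5 × 1 = 212.1 kips → 212.1 / 2 = 106 kips.
Bearing (1.5 l_c t F_u ≤ 3.0 d t F_u): upper limit = 3.0·1·0.375·65 = 73.12 kips.
  Edge l_c = 1.875 − 1.125/2 = 1.312 → r_n = 47.99 kips; interior l_c = 3 − 1.125 = 1.875 → r_n = 68.55 kips.
  R_n,bearing = 1·47.99 + 4·68.55 = 322.2 kips → 322.2 / 2 = 161 kips.
Bolt shear governs: 106 kips.

106 kips (bolt shear governs)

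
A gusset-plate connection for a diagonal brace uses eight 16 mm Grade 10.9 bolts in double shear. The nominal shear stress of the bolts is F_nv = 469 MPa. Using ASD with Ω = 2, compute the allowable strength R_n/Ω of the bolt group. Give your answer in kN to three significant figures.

A_b = π × 16² / 4 = 201.1 mm².
R_n = F_nv · A_b · n · n_s = 469 × 201.1 × 8 × 2 / 1000 = 1509 kN.
Allowable strength R_n/Ω = 1509 / 2 = 754 kN.

754 kN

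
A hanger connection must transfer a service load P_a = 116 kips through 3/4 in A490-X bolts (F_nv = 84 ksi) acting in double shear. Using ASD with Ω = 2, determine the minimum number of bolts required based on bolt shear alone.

4 bolts

A_b = π·0.75²/4 = 0.4418 in².
Per-bolt allowable strength R_n/Ω = 84 × 0.4418 × 2 / 2 = 37.11 kips.
n ≥ 116 / 37.11 = 3.126 → use 4 bolts.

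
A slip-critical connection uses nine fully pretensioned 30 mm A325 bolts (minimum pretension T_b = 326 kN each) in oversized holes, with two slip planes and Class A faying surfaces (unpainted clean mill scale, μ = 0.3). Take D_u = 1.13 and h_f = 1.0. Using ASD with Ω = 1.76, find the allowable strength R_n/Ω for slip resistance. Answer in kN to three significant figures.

1130 kN

R_n = μ · D_u · h_f · T_b · n_s · n_b = 0.3 × 1.13 × 1.0 × 326 × 2 × 9 = 1989 kN.
Allowable strength R_n/Ω = 1989 / 1.76 = 1130 kN.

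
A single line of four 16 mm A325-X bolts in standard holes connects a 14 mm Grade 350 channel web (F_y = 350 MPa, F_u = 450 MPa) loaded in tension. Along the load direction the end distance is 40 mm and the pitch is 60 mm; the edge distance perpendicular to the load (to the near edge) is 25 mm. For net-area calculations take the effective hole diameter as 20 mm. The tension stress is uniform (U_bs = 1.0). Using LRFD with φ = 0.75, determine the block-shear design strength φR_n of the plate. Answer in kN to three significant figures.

496 kN

Shear plane L_v = 40 + 3·60 = 220 mm; A_gv = 220 × 14 = 3080 mm².
A_nv = (220 − 3.5·20) × 14 = 2100 mm².
A_nt = (25 − 0.5·20) × 14 = 210 mm².
0.6 F_u A_nv = 567 kN; 0.6 F_y A_gv = 646.8 kN → shear rupture governs the shear term.
R_n = 567 + 1.0 × 450 × 210 / 1000 = 661.5 kN.
Design strength φR_n = 0.75 × 661.5 = 496 kN.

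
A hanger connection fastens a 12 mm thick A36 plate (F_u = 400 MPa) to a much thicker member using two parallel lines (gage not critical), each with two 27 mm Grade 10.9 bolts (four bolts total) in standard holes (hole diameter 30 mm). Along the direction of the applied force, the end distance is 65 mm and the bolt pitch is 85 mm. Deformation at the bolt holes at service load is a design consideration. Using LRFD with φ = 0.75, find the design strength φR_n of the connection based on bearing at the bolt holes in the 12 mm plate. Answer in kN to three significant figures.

Per bolt r_n = 1.2 l_c t F_u ≤ 2.4 d t F_u; upper limit = 2.4 × 27 × 12 × 400 / 1000 = 311 kN.
Edge bolt: l_c = 65 − 30/2 = 50 mm → 1.2 × 50 × 12 × 400 / 1000 = 288 → r_n = 288 kN.
Interior bolts: l_c = 85 − 30 = 55 mm → 1.2 × 55 × 12 × 400 / 1000 = 316.8 → r_n = 311 kN.
R_n = 2 × 288 + 2 × 311 = 1198 kN.
Design strength φR_n = 0.75 × 1198 = 899 kN.

899 kN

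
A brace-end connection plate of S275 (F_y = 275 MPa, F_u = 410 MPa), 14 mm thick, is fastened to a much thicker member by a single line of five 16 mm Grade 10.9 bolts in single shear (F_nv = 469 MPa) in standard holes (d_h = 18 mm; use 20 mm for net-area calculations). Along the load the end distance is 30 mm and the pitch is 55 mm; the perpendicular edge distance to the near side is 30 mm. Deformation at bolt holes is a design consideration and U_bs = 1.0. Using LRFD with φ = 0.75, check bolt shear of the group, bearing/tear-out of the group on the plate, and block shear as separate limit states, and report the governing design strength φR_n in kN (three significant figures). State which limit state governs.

354 kN (bolt shear governs)

Bolt shear: A_b = π·16²/4 = 201.1 mm²; R_n = 469 × 201.1 × 5 × 1 / 1000 = 471.5 kN → 0.75 × 471.5 = 354 kN.
Bearing: edge l_c = 21, r_n = 144.6 kN; interior l_c = 37, r_n = 220.4 kN; R_n = 144.6 + 4·220.4 = 1026 kN → 770 kN.
Block shear: A_gv = 3500, A_nv = 2240, A_nt = 280 mm²; R_n = min(0.6F_uA_nv, 0.6F_yA_gv) + U_bs·F_u·A_nt = 665.8 kN → 499 kN.
Bolt shear governs: 354 kN.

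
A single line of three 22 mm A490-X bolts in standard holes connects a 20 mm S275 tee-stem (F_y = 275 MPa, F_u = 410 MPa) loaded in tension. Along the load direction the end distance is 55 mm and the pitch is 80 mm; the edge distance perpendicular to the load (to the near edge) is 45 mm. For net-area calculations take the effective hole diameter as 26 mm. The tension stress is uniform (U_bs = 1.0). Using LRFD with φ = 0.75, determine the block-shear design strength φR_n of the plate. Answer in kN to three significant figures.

Shear plane L_v = 55 + 2·80 = 215 mm; A_gv = 215 × 20 = 4300 mm².
A_nv = (215 − 2.5·26) × 20 = 3000 mm².
A_nt = (45 − 0.5·26) × 20 = 640 mm².
0.6 F_u A_nv = 738 kN; 0.6 F_y A_gv = 709.5 kN → shear yielding governs the shear term.
R_n = 709.5 + 1.0 × 410 × 640 / 1000 = 971.9 kN.
Design strength φR_n = 0.75 × 971.9 = 729 kN.

729 kN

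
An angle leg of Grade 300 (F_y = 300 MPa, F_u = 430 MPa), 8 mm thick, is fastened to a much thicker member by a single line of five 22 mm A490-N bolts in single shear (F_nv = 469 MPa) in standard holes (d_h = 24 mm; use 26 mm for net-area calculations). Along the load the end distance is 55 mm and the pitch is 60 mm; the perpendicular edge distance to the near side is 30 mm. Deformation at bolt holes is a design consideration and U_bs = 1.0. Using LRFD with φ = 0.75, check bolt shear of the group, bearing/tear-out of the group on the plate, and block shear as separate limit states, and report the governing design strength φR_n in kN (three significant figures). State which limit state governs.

Bolt shear: A_b = π·22²/4 = 380.1 mm²; R_n = 469 × 380.1 × 5 × 1 / 1000 = 891.4 kN → 0.75 × 891.4 = 669 kN.
Bearing: edge l_c = 43, r_n = 177.5 kN; interior l_c = 36, r_n = 148.6 kN; R_n = 177.5 + 4·148.6 = 771.9 kN → 579 kN.
Block shear: A_gv = 2360, A_nv = 1424, A_nt = 136 mm²; R_n = min(0.6F_uA_nv, 0.6F_yA_gv) + U_bs·F_u·A_nt = 425.9 kN → 319 kN.
Block shear governs: 319 kN.

319 kN (block shear governs)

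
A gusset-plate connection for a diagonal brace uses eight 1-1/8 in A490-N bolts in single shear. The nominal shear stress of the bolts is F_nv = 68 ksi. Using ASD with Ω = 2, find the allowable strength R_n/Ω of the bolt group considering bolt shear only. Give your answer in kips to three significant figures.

270 kips

A_b = π × 1.125² / 4 = 0.994 in².
R_n = F_nv · A_b · n · n_s = 68 × 0.994 × 8 × 1 = 540.7 kips.
Allowable strength R_n/Ω = 540.7 / 2 = 270 kips.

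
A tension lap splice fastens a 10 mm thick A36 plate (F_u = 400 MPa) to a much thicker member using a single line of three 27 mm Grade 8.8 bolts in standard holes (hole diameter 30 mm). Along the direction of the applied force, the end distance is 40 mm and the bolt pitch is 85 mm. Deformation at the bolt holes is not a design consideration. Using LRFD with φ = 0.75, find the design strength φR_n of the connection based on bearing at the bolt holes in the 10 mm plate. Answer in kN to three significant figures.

Per bolt r_n = 1.5 l_c t F_u ≤ 3.0 d t F_u; upper limit = 3.0 × 27 × 10 × 400 / 1000 = 324 kN.
Edge bolt: l_c = 40 − 30/2 = 25 mm → 1.5 × 25 × 10 × 400 / 1000 = 150 → r_n = 150 kN.
Interior bolts: l_c = 85 − 30 = 55 mm → 1.5 × 55 × 10 × 400 / 1000 = 330 → r_n = 324 kN.
R_n = 1 × 150 + 2 × 324 = 798 kN.
Design strength φR_n = 0.75 × 798 = 598 kN.

598 kN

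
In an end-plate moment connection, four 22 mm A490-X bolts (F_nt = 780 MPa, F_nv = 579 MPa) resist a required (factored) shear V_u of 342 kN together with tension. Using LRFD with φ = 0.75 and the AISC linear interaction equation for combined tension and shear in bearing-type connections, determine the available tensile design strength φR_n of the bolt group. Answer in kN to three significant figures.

696 kN

A_b = π·22²/4 = 380.1 mm²; f_rv = 342 × 1000 / (4 × 380.1) = 224.9 MPa.
F'_nt = 1.3 F_nt − (F_nt / φF_nv) f_rv = 1.3·780 − (780/(0.75·579))·224.9 = 610 MPa, capped at F_nt → F'_nt = 610 MPa.
R_n = F'_nt · A_b · n = 610 × 380.1 × 4 / 1000 = 927.5 kN.
Design strength φR_n = 0.75 × 927.5 = 696 kN.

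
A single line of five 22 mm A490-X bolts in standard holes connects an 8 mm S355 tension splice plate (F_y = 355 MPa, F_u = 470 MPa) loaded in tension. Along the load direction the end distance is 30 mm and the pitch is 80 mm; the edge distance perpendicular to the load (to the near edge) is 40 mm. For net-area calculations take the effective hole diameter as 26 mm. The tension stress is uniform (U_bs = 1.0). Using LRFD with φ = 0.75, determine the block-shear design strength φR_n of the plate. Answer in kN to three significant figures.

Shear plane L_v = 30 + 4·80 = 350 mm; A_gv = 350 × 8 = 2800 mm².
A_nv = (350 − 4.5·26) × 8 = 1864 mm².
A_nt = (40 − 0.5·26) × 8 = 216 mm².
0.6 F_u A_nv = 525.6 kN; 0.6 F_y A_gv = 596.4 kN → shear rupture governs the shear term.
R_n = 525.6 + 1.0 × 470 × 216 / 1000 = 627.2 kN.
Design strength φR_n = 0.75 × 627.2 = 470 kN.

470 kN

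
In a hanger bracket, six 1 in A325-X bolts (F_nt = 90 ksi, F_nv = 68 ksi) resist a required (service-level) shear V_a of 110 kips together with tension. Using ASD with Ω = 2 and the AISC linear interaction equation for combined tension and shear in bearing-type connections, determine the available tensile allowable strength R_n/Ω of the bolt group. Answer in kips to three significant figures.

130 kips

A_b = π·1²/4 = 0.7854 in²; f_rv = 110 / (6 × 0.7854) = 23.34 ksi.
F'_nt = 1.3 F_nt − (Ω F_nt / F_nv) f_rv = 1.3·90 − (2·90/68)·23.34 = 55.21 ksi, capped at F_nt → F'_nt = 55.21 ksi.
R_n = F'_nt · A_b · n = 55.21 × 0.7854 × 6 = 260.2 kips.
Allowable strength R_n/Ω = 260.2 / 2 = 130 kips.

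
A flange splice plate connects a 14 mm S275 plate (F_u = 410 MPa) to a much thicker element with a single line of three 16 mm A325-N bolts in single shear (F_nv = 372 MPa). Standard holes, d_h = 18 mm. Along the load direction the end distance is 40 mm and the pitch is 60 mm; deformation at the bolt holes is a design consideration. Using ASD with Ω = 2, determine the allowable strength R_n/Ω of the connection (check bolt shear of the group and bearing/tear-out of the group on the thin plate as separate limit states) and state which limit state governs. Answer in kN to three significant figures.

Bolt shear: A_b = π·16²/4 = 201.1 mm²; R_n = 372 × 201.1 × 3 × 1 / 1000 = 224.4 kN → 224.4 / 2 = 112 kN.
Bearing (1.2 l_c t F_u ≤ 2.4 d t F_u): upper limit = 2.4·16·14·410 / 1000 = 220.4 kN.
  Edge l_c = 40 − 18/2 = 31 → r_n = 213.5 kN; interior l_c = 60 − 18 = 42 → r_n = 220.4 kN.
  R_n,bearing = 1·213.5 + 2·220.4 = 654.4 kN → 654.4 / 2 = 327 kN.
Bolt shear governs: 112 kN.

112 kN (bolt shear governs)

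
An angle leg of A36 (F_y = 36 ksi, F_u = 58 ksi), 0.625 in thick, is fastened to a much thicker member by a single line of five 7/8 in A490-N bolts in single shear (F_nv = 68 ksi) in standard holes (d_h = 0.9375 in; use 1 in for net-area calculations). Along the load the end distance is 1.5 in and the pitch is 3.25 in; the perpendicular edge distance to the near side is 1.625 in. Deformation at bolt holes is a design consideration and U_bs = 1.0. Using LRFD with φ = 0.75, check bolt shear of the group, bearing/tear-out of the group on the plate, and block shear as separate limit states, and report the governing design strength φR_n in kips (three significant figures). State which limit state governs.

153 kips (bolt shear governs)

Bolt shear: A_b = π·0.875²/4 = 0.6013 in²; R_n = 68 × 0.6013 × 5 × 1 = 204.4 kips → 0.75 × 204.4 = 153 kips.
Bearing: edge l_c = 1.031, r_n = 44.86 kips; interior l_c = 2.312, r_n = 76.12 kips; R_n = 44.86 + 4·76.12 = 349.4 kips → 262 kips.
Block shear: A_gv = 9.062, A_nv = 6.25, A_nt = 0.7031 in²; R_n = min(0.6F_uA_nv, 0.6F_yA_gv) + U_bs·F_u·A_nt = 236.5 kips → 177 kips.
Bolt shear governs: 153 kips.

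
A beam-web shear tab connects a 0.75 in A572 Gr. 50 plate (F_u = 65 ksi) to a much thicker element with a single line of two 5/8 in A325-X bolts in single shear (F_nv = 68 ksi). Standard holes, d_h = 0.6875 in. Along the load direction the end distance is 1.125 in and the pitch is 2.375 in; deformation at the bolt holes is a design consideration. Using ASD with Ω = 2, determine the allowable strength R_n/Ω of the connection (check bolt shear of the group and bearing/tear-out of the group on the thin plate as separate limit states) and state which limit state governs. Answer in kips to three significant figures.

Bolt shear: A_b = π·0.625²/4 = 0.3068 in²; R_n = 68 × 0.3068 × 2 × 1 = 41.72 kips → 41.72 / 2 = 20.9 kips.
Bearing (1.2 l_c t F_u ≤ 2.4 d t F_u): upper limit = 2.4·0.625·0.75·65 = 73.12 kips.
  Edge l_c = 1.125 − 0.6875/2 = 0.7812 → r_n = 45.7 kips; interior l_c = 2.375 − 0.6875 = 1.688 → r_n = 73.12 kips.
  R_n,bearing = 1·45.7 + 1·73.12 = 118.8 kips → 118.8 / 2 = 59.4 kips.
Bolt shear governs: 20.9 kips.

20.9 kips (bolt shear governs)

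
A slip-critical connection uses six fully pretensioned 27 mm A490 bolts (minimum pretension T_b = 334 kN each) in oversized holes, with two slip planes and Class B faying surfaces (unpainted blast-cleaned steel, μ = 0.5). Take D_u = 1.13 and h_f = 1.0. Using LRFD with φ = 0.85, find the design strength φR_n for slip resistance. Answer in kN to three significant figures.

R_n = μ · D_u · h_f · T_b · n_s · n_b = 0.5 × 1.13 × 1.0 × 334 × 2 × 6 = 2265 kN.
Design strength φR_n = 0.85 × 2265 = 1920 kN.

1920 kN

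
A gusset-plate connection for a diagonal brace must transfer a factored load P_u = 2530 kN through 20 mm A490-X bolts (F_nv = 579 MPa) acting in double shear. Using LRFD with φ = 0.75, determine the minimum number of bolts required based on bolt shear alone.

A_b = π·20²/4 = 314.2 mm².
Per-bolt design strength φR_n = 0.75 × 579 × 314.2 × 2 / 1000 = 272.8 kN.
n ≥ 2530 / 272.8 = 9.273 → use 10 bolts.

10 bolts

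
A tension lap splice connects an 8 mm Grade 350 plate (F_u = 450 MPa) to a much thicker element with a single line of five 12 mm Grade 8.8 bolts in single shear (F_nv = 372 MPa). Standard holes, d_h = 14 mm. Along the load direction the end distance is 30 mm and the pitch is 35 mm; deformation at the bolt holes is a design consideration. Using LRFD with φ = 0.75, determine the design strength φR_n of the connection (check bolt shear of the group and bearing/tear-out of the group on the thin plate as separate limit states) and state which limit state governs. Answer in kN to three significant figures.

158 kN (bolt shear governs)

Bolt shear: A_b = π·12²/4 = 113.1 mm²; R_n = 372 × 113.1 × 5 × 1 / 1000 = 210.4 kN → 0.75 × 210.4 = 158 kN.
Bearing (1.2 l_c t F_u ≤ 2.4 d t F_u): upper limit = 2.4·12·8·450 / 1000 = 103.7 kN.
  Edge l_c = 30 − 14/2 = 23 → r_n = 99.36 kN; interior l_c = 35 − 14 = 21 → r_n = 90.72 kN.
  R_n,bearing = 1·99.36 + 4·90.72 = 462.2 kN → 0.75 × 462.2 = 347 kN.
Bolt shear governs: 158 kN.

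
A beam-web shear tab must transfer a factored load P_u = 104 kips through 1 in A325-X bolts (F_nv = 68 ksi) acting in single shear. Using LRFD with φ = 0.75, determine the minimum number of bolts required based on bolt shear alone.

A_b = π·1²/4 = 0.7854 in².
Per-bolt design strength φR_n = 0.75 × 68 × 0.7854 × 1 = 40.06 kips.
n ≥ 104 / 40.06 = 2.596 → use 3 bolts.

3 bolts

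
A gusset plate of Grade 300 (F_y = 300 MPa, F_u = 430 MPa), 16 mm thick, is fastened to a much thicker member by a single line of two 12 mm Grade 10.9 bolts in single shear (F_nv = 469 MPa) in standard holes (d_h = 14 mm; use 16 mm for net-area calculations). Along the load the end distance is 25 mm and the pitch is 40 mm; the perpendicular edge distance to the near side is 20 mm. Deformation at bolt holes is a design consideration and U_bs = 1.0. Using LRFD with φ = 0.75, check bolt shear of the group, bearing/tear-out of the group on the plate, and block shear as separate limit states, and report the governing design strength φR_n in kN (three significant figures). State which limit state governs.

79.6 kN (bolt shear governs)

Bolt shear: A_b = π·12²/4 = 113.1 mm²; R_n = 469 × 113.1 × 2 × 1 / 1000 = 106.1 kN → 0.75 × 106.1 = 79.6 kN.
Bearing: edge l_c = 18, r_n = 148.6 kN; interior l_c = 26, r_n = 198.1 kN; R_n = 148.6 + 1·198.1 = 346.8 kN → 260 kN.
Block shear: A_gv = 1040, A_nv = 656, A_nt = 192 mm²; R_n = min(0.6F_uA_nv, 0.6F_yA_gv) + U_bs·F_u·A_nt = 251.8 kN → 189 kN.
Bolt shear governs: 79.6 kN.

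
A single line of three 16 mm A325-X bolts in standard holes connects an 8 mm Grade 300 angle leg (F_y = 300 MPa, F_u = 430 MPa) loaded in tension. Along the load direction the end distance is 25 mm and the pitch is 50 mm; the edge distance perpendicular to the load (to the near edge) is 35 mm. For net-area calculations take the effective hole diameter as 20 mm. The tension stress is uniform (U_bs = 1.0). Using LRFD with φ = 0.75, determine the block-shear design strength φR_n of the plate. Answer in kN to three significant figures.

181 kN

Shear plane L_v = 25 + 2·50 = 125 mm; A_gv = 125 × 8 = 1000 mm².
A_nv = (125 − 2.5·20) × 8 = 600 mm².
A_nt = (35 − 0.5·20) × 8 = 200 mm².
0.6 F_u A_nv = 154.8 kN; 0.6 F_y A_gv = 180 kN → shear rupture governs the shear term.
R_n = 154.8 + 1.0 × 430 × 200 / 1000 = 240.8 kN.
Design strength φR_n = 0.75 × 240.8 = 181 kN.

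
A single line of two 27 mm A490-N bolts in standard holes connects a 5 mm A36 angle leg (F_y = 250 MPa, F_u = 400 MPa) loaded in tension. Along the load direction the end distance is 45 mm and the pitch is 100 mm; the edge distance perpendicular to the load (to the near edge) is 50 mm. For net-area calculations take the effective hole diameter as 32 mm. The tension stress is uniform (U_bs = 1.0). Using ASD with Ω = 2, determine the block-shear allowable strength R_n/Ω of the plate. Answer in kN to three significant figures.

88.4 kN

Shear plane L_v = 45 + 1·100 = 145 mm; A_gv = 145 × 5 = 725 mm².
A_nv = (145 − 1.5·32) × 5 = 485 mm².
A_nt = (50 − 0.5·32) × 5 = 170 mm².
0.6 F_u A_nv = 116.4 kN; 0.6 F_y A_gv = 108.8 kN → shear yielding governs the shear term.
R_n = 108.8 + 1.0 × 400 × 170 / 1000 = 176.8 kN.
Allowable strength R_n/Ω = 176.8 / 2 = 88.4 kN.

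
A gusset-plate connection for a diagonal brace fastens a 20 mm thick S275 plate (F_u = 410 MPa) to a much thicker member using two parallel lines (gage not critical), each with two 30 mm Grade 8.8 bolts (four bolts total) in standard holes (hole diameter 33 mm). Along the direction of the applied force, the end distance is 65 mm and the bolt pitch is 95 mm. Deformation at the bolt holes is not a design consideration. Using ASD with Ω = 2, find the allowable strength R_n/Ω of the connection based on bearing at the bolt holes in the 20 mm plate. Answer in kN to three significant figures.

Per bolt r_n = 1.5 l_c t F_u ≤ 3.0 d t F_u; upper limit = 3.0 × 30 × 20 × 410 / 1000 = 738 kN.
Edge bolt: l_c = 65 − 33/2 = 48.5 mm → 1.5 × 48.5 × 20 × 410 / 1000 = 596.6 → r_n = 596.6 kN.
Interior bolts: l_c = 95 − 33 = 62 mm → 1.5 × 62 × 20 × 410 / 1000 = 762.6 → r_n = 738 kN.
R_n = 2 × 596.6 + 2 × 738 = 2669 kN.
Allowable strength R_n/Ω = 2669 / 2 = 1330 kN.

1330 kN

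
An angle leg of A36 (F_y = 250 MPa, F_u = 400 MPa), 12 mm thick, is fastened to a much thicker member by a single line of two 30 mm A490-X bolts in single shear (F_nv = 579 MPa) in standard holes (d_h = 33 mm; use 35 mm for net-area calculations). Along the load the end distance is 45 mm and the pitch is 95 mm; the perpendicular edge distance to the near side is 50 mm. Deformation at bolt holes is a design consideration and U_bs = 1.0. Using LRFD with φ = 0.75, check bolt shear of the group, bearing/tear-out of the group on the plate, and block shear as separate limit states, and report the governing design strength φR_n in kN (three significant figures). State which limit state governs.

Bolt shear: A_b = π·30²/4 = 706.9 mm²; R_n = 579 × 706.9 × 2 × 1 / 1000 = 818.5 kN → 0.75 × 818.5 = 614 kN.
Bearing: edge l_c = 28.5, r_n = 164.2 kN; interior l_c = 62, r_n = 345.6 kN; R_n = 164.2 + 1·345.6 = 509.8 kN → 382 kN.
Block shear: A_gv = 1680, A_nv = 1050, A_nt = 390 mm²; R_n = min(0.6F_uA_nv, 0.6F_yA_gv) + U_bs·F_u·A_nt = 408 kN → 306 kN.
Block shear governs: 306 kN.

306 kN (block shear governs)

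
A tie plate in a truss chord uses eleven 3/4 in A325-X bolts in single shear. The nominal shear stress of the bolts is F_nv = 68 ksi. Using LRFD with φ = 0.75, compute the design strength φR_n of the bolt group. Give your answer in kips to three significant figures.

248 kips

A_b = π × 0.75² / 4 = 0.4418 in².
R_n = F_nv · A_b · n · n_s = 68 × 0.4418 × 11 × 1 = 330.5 kips.
Design strength φR_n = 0.75 × 330.5 = 248 kips.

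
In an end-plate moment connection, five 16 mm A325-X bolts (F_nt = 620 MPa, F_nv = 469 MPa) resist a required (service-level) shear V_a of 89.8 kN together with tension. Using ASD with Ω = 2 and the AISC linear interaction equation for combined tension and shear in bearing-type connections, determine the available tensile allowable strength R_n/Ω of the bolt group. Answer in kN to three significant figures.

A_b = π·16²/4 = 201.1 mm²; f_rv = 89.8 × 1000 / (5 × 201.1) = 89.33 MPa.
F'_nt = 1.3 F_nt − (Ω F_nt / F_nv) f_rv = 1.3·620 − (2·620/469)·89.33 = 569.8 MPa, capped at F_nt → F'_nt = 569.8 MPa.
R_n = F'_nt · A_b · n = 569.8 × 201.1 × 5 / 1000 = 572.9 kN.
Allowable strength R_n/Ω = 572.9 / 2 = 286 kN.

286 kN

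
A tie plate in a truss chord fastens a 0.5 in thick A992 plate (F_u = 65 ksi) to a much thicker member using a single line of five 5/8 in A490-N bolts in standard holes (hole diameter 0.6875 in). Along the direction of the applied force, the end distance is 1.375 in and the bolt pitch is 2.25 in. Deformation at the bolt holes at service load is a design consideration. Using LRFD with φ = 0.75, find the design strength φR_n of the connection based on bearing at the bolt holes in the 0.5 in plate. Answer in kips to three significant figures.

Per bolt r_n = 1.2 l_c t F_u ≤ 2.4 d t F_u; upper limit = 2.4 × 0.625 × 0.5 × 65 = 48.75 kips.
Edge bolt: l_c = 1.375 − 0.6875/2 = 1.031 in → 1.2 × 1.031 × 0.5 × 65 = 40.22 → r_n = 40.22 kips.
Interior bolts: l_c = 2.25 − 0.6875 = 1.562 in → 1.2 × 1.562 × 0.5 × 65 = 60.94 → r_n = 48.75 kips.
R_n = 1 × 40.22 + 4 × 48.75 = 235.2 kips.
Design strength φR_n = 0.75 × 235.2 = 176 kips.

176 kips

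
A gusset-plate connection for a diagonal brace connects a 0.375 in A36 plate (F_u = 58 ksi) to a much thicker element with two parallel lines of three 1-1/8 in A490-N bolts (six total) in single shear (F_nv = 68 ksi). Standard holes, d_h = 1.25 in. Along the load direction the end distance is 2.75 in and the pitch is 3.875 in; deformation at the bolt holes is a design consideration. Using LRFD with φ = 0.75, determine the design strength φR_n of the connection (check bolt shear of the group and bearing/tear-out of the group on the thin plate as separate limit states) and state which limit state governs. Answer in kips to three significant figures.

259 kips (bearing governs)

Bolt shear: A_b = π·1.125²/4 = 0.994 in²; R_n = 68 × 0.994 × 6 × 1 = 405.6 kips → 0.75 × 405.6 = 304 kips.
Bearing (1.2 l_c t F_u ≤ 2.4 d t F_u): upper limit = 2.4·1.125·0.375·58 = 58.72 kips.
  Edge l_c = 2.75 − 1.25/2 = 2.125 → r_n = 55.46 kips; interior l_c = 3.875 − 1.25 = 2.625 → r_n = 58.72 kips.
  R_n,bearing = 2·55.46 + 4·58.72 = 345.8 kips → 0.75 × 345.8 = 259 kips.
Bearing governs: 259 kips.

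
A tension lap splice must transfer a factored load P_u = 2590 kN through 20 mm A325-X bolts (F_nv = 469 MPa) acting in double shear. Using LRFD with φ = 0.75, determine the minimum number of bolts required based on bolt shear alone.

12 bolts

A_b = π·20²/4 = 314.2 mm².
Per-bolt design strength φR_n = 0.75 × 469 × 314.2 × 2 / 1000 = 221 kN.
n ≥ 2590 / 221 = 11.72 → use 12 bolts.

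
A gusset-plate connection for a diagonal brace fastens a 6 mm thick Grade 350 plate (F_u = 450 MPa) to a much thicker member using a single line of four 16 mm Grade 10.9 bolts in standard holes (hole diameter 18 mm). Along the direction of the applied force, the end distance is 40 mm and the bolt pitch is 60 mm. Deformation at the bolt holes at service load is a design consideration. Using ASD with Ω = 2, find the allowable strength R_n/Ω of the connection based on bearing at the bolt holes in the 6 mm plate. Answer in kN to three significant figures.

206 kN

Per bolt r_n = 1.2 l_c t F_u ≤ 2.4 d t F_u; upper limit = 2.4 × 16 × 6 × 450 / 1000 = 103.7 kN.
Edge bolt: l_c = 40 − 18/2 = 31 mm → 1.2 × 31 × 6 × 450 / 1000 = 100.4 → r_n = 100.4 kN.
Interior bolts: l_c = 60 − 18 = 42 mm → 1.2 × 42 × 6 × 450 / 1000 = 136.1 → r_n = 103.7 kN.
R_n = 1 × 100.4 + 3 × 103.7 = 411.5 kN.
Allowable strength R_n/Ω = 411.5 / 2 = 206 kN.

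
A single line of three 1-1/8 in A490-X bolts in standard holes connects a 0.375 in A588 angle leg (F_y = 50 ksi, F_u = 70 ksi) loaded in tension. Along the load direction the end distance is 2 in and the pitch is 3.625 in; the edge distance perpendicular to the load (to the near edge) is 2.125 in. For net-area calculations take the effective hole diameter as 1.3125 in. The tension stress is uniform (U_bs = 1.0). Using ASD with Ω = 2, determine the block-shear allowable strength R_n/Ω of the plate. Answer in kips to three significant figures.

66.3 kips

Shear plane L_v = 2 + 2·3.625 = 9.25 in; A_gv = 9.25 × 0.375 = 3.469 in².
A_nv = (9.25 − 2.5·1.3125) × 0.375 = 2.238 in².
A_nt = (2.125 − 0.5·1.3125) × 0.375 = 0.5508 in².
0.6 F_u A_nv = 94.01 kips; 0.6 F_y A_gv = 104.1 kips → shear rupture governs the shear term.
R_n = 94.01 + 1.0 × 70 × 0.5508 = 132.6 kips.
Allowable strength R_n/Ω = 132.6 / 2 = 66.3 kips.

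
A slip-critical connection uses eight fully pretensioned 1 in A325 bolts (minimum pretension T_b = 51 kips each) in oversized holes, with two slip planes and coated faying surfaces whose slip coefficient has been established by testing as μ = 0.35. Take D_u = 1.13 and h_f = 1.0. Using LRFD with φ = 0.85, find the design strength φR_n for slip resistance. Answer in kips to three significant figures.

R_n = μ · D_u · h_f · T_b · n_s · n_b = 0.35 × 1.13 × 1.0 × 51 × 2 × 8 = 322.7 kips.
Design strength φR_n = 0.85 × 322.7 = 274 kips.

274 kips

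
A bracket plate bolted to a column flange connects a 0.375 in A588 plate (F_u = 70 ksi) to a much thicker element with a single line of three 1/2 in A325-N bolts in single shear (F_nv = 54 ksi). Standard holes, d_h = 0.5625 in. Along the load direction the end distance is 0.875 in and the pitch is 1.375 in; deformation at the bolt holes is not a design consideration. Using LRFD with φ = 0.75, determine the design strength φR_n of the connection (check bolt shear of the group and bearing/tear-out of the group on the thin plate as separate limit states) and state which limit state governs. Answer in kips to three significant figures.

23.9 kips (bolt shear governs)

Bolt shear: A_b = π·0.5²/4 = 0.1963 in²; R_n = 54 × 0.1963 × 3 × 1 = 31.81 kips → 0.75 × 31.81 = 23.9 kips.
Bearing (1.5 l_c t F_u ≤ 3.0 d t F_u): upper limit = 3.0·0.5·0.375·70 = 39.38 kips.
  Edge l_c = 0.875 − 0.5625/2 = 0.5938 → r_n = 23.38 kips; interior l_c = 1.375 − 0.5625 = 0.8125 → r_n = 31.99 kips.
  R_n,bearing = 1·23.38 + 2·31.99 = 87.36 kips → 0.75 × 87.36 = 65.5 kips.
Bolt shear governs: 23.9 kips.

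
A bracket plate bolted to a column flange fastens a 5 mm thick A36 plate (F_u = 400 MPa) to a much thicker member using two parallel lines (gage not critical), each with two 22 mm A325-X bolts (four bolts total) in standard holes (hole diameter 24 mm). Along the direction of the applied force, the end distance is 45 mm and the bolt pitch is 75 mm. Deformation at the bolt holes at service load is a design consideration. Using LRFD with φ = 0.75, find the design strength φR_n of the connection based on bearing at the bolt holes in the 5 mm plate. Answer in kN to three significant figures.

277 kN

Per bolt r_n = 1.2 l_c t F_u ≤ 2.4 d t F_u; upper limit = 2.4 × 22 × 5 × 400 / 1000 = 105.6 kN.
Edge bolt: l_c = 45 − 24/2 = 33 mm → 1.2 × 33 × 5 × 400 / 1000 = 79.2 → r_n = 79.2 kN.
Interior bolts: l_c = 75 − 24 = 51 mm → 1.2 × 51 × 5 × 400 / 1000 = 122.4 → r_n = 105.6 kN.
R_n = 2 × 79.2 + 2 × 105.6 = 369.6 kN.
Design strength φR_n = 0.75 × 369.6 = 277 kN.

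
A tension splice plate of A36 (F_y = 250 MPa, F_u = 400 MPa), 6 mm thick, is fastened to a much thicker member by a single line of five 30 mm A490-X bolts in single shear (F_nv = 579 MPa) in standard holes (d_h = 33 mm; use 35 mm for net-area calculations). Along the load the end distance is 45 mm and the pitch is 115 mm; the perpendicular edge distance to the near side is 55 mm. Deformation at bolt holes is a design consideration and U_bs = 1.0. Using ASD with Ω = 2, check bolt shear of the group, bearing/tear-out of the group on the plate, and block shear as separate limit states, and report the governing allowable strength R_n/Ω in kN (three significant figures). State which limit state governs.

272 kN (block shear governs)

Bolt shear: A_b = π·30²/4 = 706.9 mm²; R_n = 579 × 706.9 × 5 × 1 / 1000 = 2046 kN → 2046 / 2 = 1020 kN.
Bearing: edge l_c = 28.5, r_n = 82.08 kN; interior l_c = 82, r_n = 172.8 kN; R_n = 82.08 + 4·172.8 = 773.3 kN → 387 kN.
Block shear: A_gv = 3030, A_nv = 2085, A_nt = 225 mm²; R_n = min(0.6F_uA_nv, 0.6F_yA_gv) + U_bs·F_u·A_nt = 544.5 kN → 272 kN.
Block shear governs: 272 kN.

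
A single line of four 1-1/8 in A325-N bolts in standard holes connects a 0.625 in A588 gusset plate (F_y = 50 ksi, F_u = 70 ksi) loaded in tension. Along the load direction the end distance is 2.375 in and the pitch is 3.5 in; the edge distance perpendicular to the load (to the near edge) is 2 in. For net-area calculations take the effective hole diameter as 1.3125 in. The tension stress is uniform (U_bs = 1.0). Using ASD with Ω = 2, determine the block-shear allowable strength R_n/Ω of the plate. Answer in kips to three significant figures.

138 kips

Shear plane L_v = 2.375 + 3·3.5 = 12.88 in; A_gv = 12.88 × 0.625 = 8.047 in².
A_nv = (12.88 − 3.5·1.3125) × 0.625 = 5.176 in².
A_nt = (2 − 0.5·1.3125) × 0.625 = 0.8398 in².
0.6 F_u A_nv = 217.4 kips; 0.6 F_y A_gv = 241.4 kips → shear rupture governs the shear term.
R_n = 217.4 + 1.0 × 70 × 0.8398 = 276.2 kips.
Allowable strength R_n/Ω = 276.2 / 2 = 138 kips.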